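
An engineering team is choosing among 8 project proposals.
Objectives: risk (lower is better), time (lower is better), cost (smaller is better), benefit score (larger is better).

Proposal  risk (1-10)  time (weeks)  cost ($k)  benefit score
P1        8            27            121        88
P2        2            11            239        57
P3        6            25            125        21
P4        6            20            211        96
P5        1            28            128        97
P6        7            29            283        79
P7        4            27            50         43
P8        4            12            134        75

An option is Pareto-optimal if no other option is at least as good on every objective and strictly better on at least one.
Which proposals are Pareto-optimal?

P1, P2, P3, P4, P5, P7, P8

P1: not dominated.
P2: not dominated (best time).
P3: not dominated.
P4: not dominated.
P5: not dominated (best risk).
P6: dominated by P4 (risk 6≤7, time 20≤29, cost 211≤283, benefit score 96≥79).
P7: not dominated (best cost).
P8: not dominated.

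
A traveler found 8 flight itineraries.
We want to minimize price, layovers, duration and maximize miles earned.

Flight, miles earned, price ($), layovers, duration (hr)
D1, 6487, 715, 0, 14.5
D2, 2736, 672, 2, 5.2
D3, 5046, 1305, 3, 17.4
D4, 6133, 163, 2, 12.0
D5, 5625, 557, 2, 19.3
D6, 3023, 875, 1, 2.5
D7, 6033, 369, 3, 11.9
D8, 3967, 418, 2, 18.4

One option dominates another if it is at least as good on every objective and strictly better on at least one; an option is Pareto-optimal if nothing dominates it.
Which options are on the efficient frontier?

D1: not dominated (best miles earned).
D2: not dominated.
D3: dominated by D1 (miles earned 6487≥5046, price 715≤1305, layovers 0≤3, duration 14.5≤17.4).
D4: not dominated (best price).
D5: dominated by D4 (miles earned 6133≥5625, price 163≤557, layovers 2≤2, duration 12.0≤19.3).
D6: not dominated (best duration).
D7: not dominated.
D8: dominated by D4 (miles earned 6133≥3967, price 163≤418, layovers 2≤2, duration 12.0≤18.4).

D1, D2, D4, D6, D7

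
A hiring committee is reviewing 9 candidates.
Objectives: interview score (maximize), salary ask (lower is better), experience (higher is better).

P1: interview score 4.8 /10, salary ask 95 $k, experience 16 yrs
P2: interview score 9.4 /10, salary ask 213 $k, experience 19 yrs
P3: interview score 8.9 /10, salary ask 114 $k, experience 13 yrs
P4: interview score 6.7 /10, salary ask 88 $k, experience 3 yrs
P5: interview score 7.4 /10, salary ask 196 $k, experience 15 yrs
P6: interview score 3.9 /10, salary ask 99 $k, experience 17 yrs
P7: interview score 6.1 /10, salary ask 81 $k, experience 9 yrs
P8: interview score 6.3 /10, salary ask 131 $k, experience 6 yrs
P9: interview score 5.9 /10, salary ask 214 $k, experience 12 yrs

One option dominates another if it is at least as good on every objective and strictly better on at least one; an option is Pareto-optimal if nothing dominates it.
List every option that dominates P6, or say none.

P1: worse on experience (16 vs 17).
P2: worse on salary ask (213 vs 99).
P3: worse on salary ask (114 vs 99).
P4: worse on experience (3 vs 17).
P5: worse on salary ask (196 vs 99).
P7: worse on experience (9 vs 17).
P8: worse on salary ask (131 vs 99).
P9: worse on salary ask (214 vs 99).
No option dominates P6.

none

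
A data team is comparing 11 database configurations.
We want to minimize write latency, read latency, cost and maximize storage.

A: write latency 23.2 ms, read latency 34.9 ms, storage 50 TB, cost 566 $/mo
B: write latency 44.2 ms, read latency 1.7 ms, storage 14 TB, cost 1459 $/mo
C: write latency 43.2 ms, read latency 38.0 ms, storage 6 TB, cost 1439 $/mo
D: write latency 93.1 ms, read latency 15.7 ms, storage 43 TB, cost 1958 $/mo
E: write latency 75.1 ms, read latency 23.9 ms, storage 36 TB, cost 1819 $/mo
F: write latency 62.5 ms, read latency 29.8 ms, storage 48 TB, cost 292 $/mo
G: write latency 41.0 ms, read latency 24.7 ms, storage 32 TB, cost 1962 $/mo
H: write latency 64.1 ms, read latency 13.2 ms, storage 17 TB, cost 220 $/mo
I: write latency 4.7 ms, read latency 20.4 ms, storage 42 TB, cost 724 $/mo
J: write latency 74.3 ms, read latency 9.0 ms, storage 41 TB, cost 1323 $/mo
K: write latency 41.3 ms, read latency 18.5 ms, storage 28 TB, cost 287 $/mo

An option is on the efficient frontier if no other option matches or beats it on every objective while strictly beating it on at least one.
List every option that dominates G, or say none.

I

I: write latency 4.7≤41.0, read latency 20.4≤24.7, storage 42≥32, cost 724≤1962 — dominates G.
Others (A, B, C, D, E, F, H, J, K) are each worse than G on at least one objective.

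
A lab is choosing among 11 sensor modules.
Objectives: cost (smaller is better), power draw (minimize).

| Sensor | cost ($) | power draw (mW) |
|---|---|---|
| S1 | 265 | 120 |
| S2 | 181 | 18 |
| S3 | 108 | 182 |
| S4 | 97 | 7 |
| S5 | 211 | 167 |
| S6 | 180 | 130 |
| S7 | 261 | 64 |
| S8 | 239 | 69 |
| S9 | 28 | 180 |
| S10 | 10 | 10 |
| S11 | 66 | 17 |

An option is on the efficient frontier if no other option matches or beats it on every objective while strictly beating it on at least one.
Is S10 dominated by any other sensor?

No

S1: worse on cost (265 vs 10).
S2: worse on cost (181 vs 10).
S3: worse on cost (108 vs 10).
S4: worse on cost (97 vs 10).
S5: worse on cost (211 vs 10).
S6: worse on cost (180 vs 10).
S7: worse on cost (261 vs 10).
S8: worse on cost (239 vs 10).
S9: worse on cost (28 vs 10).
S11: worse on cost (66 vs 10).
No option is at least as good as S10 on every objective and strictly better on one.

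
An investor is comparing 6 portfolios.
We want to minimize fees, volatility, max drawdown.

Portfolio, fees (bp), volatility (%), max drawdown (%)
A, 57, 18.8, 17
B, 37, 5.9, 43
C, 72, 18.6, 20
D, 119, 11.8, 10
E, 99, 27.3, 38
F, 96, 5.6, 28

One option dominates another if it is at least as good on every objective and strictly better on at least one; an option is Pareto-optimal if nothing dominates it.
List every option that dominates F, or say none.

none

A: worse on volatility (18.8 vs 5.6).
B: worse on volatility (5.9 vs 5.6).
C: worse on volatility (18.6 vs 5.6).
D: worse on fees (119 vs 96).
E: worse on fees (99 vs 96).
No option dominates F.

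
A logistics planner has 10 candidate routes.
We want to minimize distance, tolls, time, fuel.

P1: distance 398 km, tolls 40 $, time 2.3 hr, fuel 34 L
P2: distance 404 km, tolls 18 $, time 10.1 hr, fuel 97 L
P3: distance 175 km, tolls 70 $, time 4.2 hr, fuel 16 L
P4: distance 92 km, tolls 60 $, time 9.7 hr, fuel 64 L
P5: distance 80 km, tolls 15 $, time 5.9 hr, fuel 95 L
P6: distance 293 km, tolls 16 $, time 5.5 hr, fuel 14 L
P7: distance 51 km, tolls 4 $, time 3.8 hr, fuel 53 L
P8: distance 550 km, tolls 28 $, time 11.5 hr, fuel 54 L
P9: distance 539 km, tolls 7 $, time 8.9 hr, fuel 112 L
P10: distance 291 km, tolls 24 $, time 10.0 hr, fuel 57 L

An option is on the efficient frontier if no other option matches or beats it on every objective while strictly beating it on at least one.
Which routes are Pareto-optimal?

P1: not dominated (best time).
P2: dominated by P5 (distance 80≤404, tolls 15≤18, time 5.9≤10.1, fuel 95≤97).
P3: not dominated.
P4: dominated by P7 (distance 51≤92, tolls 4≤60, time 3.8≤9.7, fuel 53≤64).
P5: dominated by P7 (distance 51≤80, tolls 4≤15, time 3.8≤5.9, fuel 53≤95).
P6: not dominated (best fuel).
P7: not dominated (best distance).
P8: dominated by P6 (distance 293≤550, tolls 16≤28, time 5.5≤11.5, fuel 14≤54).
P9: dominated by P7 (distance 51≤539, tolls 4≤7, time 3.8≤8.9, fuel 53≤112).
P10: dominated by P7 (distance 51≤291, tolls 4≤24, time 3.8≤10.0, fuel 53≤57).

P1, P3, P6, P7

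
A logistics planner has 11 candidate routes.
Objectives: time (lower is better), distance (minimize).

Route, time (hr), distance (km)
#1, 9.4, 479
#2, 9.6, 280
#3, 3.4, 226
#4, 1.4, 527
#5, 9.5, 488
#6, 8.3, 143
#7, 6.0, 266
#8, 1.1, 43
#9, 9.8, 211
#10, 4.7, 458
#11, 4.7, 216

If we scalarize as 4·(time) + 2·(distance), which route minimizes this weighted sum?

#1: 4·9.4 + 2·479 = 995.6
#2: 4·9.6 + 2·280 = 598.4
#3: 4·3.4 + 2·226 = 465.6
#4: 4·1.4 + 2·527 = 1059.6
#5: 4·9.5 + 2·488 = 1014.0
#6: 4·8.3 + 2·143 = 319.2
#7: 4·6.0 + 2·266 = 556.0
#8: 4·1.1 + 2·43 = 90.4
#9: 4·9.8 + 2·211 = 461.2
#10: 4·4.7 + 2·458 = 934.8
#11: 4·4.7 + 2·216 = 450.8
Lowest: #8 at 90.4.

#8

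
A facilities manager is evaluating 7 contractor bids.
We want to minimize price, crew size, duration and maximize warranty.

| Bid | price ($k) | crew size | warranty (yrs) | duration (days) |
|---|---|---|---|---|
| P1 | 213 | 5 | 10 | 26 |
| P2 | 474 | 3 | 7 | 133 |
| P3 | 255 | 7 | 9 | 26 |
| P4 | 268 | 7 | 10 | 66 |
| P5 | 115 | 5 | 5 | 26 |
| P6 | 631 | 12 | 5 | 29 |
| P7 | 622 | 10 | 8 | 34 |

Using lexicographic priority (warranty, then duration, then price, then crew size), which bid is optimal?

P1

First maximize warranty: best is 10, kept {P1, P4}.
Then minimize duration: best is 26, kept {P1}.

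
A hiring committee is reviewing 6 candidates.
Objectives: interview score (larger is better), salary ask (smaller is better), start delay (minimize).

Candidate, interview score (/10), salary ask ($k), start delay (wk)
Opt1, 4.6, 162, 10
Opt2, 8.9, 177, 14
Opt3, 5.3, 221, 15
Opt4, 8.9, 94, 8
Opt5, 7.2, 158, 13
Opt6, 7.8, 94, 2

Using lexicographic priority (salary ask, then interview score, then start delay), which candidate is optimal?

First minimize salary ask: best is 94, kept {Opt4, Opt6}.
Then maximize interview score: best is 8.9, kept {Opt4}.

Opt4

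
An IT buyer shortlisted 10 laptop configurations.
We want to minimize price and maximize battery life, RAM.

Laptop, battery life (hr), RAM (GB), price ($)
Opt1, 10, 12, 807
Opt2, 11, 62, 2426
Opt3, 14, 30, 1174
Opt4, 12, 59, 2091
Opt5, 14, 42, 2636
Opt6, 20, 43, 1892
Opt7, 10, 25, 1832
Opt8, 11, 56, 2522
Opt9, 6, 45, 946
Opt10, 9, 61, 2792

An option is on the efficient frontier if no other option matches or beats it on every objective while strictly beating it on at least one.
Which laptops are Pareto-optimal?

Opt1, Opt2, Opt3, Opt4, Opt6, Opt9

Opt1: not dominated (best price).
Opt2: not dominated (best RAM).
Opt3: not dominated.
Opt4: not dominated.
Opt5: dominated by Opt6 (battery life 20≥14, RAM 43≥42, price 1892≤2636).
Opt6: not dominated (best battery life).
Opt7: dominated by Opt3 (battery life 14≥10, RAM 30≥25, price 1174≤1832).
Opt8: dominated by Opt2 (battery life 11≥11, RAM 62≥56, price 2426≤2522).
Opt9: not dominated.
Opt10: dominated by Opt2 (battery life 11≥9, RAM 62≥61, price 2426≤2792).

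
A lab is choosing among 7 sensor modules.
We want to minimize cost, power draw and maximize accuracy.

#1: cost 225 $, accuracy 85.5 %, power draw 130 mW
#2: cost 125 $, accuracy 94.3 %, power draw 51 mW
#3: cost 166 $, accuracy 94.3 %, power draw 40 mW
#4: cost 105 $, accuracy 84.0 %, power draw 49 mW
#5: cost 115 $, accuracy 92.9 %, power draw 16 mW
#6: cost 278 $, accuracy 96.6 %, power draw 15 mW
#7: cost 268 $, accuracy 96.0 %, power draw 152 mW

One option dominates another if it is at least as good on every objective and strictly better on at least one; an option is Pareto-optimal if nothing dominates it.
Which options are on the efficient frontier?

#2, #3, #4, #5, #6, #7

#1: dominated by #2 (cost 125≤225, accuracy 94.3≥85.5, power draw 51≤130).
#2: not dominated.
#3: not dominated.
#4: not dominated (best cost).
#5: not dominated.
#6: not dominated (best accuracy).
#7: not dominated.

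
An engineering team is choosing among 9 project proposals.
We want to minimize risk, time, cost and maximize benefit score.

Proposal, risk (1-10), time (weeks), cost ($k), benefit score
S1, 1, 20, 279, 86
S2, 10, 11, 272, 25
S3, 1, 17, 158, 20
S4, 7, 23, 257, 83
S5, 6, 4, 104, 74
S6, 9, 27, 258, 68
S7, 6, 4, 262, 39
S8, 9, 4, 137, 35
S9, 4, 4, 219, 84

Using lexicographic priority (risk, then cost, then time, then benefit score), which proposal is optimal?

S3

First minimize risk: best is 1, kept {S1, S3}.
Then minimize cost: best is 158, kept {S3}.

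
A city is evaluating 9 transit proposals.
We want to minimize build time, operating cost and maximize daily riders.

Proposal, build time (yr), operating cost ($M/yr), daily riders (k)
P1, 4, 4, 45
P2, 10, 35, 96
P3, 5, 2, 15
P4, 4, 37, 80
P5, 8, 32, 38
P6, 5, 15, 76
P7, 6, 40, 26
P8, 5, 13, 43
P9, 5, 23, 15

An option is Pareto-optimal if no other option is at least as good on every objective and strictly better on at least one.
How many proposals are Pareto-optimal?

5

P1: not dominated.
P2: not dominated (best daily riders).
P3: not dominated (best operating cost).
P4: not dominated.
P5: dominated by P1 (build time 4≤8, operating cost 4≤32, daily riders 45≥38).
P6: not dominated.
P7: dominated by P1 (build time 4≤6, operating cost 4≤40, daily riders 45≥26).
P8: dominated by P1 (build time 4≤5, operating cost 4≤13, daily riders 45≥43).
P9: dominated by P1 (build time 4≤5, operating cost 4≤23, daily riders 45≥15).
Pareto-optimal: P1, P2, P3, P4, P6 → 5.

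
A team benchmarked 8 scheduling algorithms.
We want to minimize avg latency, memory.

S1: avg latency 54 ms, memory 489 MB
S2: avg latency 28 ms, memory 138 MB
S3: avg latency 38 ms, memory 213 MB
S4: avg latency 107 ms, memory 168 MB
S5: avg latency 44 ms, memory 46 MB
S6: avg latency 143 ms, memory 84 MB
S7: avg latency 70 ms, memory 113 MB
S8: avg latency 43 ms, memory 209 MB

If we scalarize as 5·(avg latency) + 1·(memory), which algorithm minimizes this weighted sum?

S5

S1: 5·54 + 1·489 = 759
S2: 5·28 + 1·138 = 278
S3: 5·38 + 1·213 = 403
S4: 5·107 + 1·168 = 703
S5: 5·44 + 1·46 = 266
S6: 5·143 + 1·84 = 799
S7: 5·70 + 1·113 = 463
S8: 5·43 + 1·209 = 424
Lowest: S5 at 266.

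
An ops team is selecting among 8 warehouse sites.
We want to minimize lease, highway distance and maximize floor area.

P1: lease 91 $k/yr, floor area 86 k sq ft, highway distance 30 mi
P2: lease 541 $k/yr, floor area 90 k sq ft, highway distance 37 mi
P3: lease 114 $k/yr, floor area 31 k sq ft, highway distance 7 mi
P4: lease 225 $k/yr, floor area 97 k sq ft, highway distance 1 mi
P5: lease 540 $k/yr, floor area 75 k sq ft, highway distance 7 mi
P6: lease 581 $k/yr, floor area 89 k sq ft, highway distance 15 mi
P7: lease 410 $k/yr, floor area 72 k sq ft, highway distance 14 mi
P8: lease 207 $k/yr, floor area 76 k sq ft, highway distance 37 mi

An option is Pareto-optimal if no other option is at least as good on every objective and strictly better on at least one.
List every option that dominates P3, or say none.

none

P1: worse on highway distance (30 vs 7).
P2: worse on lease (541 vs 114).
P4: worse on lease (225 vs 114).
P5: worse on lease (540 vs 114).
P6: worse on lease (581 vs 114).
P7: worse on lease (410 vs 114).
P8: worse on lease (207 vs 114).
No option dominates P3.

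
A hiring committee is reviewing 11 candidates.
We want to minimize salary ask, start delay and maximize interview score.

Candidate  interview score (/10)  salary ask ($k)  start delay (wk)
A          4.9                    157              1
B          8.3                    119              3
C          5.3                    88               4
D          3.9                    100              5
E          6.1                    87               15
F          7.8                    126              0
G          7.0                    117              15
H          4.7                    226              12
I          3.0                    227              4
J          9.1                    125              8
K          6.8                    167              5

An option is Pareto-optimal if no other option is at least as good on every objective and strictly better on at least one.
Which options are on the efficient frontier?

A: dominated by F (interview score 7.8≥4.9, salary ask 126≤157, start delay 0≤1).
B: not dominated.
C: not dominated.
D: dominated by C (interview score 5.3≥3.9, salary ask 88≤100, start delay 4≤5).
E: not dominated (best salary ask).
F: not dominated (best start delay).
G: not dominated.
H: dominated by A (interview score 4.9≥4.7, salary ask 157≤226, start delay 1≤12).
I: dominated by A (interview score 4.9≥3.0, salary ask 157≤227, start delay 1≤4).
J: not dominated (best interview score).
K: dominated by B (interview score 8.3≥6.8, salary ask 119≤167, start delay 3≤5).

B, C, E, F, G, J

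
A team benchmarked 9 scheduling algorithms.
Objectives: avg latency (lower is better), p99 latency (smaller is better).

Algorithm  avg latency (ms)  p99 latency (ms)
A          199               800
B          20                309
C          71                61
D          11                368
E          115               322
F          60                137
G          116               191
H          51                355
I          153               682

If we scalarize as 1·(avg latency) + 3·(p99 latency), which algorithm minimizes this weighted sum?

C

A: 1·199 + 3·800 = 2599
B: 1·20 + 3·309 = 947
C: 1·71 + 3·61 = 254
D: 1·11 + 3·368 = 1115
E: 1·115 + 3·322 = 1081
F: 1·60 + 3·137 = 471
G: 1·116 + 3·191 = 689
H: 1·51 + 3·355 = 1116
I: 1·153 + 3·682 = 2199
Lowest: C at 254.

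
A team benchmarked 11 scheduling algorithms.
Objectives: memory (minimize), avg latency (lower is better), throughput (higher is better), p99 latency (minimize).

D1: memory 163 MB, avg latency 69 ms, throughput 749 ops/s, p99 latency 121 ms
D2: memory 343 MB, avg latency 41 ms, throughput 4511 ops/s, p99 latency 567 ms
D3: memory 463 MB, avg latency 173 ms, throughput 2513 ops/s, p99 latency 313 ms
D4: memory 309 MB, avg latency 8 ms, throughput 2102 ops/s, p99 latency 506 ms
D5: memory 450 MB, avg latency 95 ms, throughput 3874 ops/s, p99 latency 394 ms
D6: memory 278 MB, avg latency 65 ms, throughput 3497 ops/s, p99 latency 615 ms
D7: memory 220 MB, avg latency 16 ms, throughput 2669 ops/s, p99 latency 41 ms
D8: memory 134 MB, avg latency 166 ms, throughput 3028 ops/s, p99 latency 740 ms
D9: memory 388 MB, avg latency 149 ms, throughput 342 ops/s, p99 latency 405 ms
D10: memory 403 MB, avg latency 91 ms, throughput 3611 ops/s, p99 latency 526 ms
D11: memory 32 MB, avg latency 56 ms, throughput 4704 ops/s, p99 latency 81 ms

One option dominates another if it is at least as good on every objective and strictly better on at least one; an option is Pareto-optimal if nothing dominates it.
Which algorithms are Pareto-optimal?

D1: dominated by D11 (memory 32≤163, avg latency 56≤69, throughput 4704≥749, p99 latency 81≤121).
D2: not dominated.
D3: dominated by D7 (memory 220≤463, avg latency 16≤173, throughput 2669≥2513, p99 latency 41≤313).
D4: not dominated (best avg latency).
D5: dominated by D11 (memory 32≤450, avg latency 56≤95, throughput 4704≥3874, p99 latency 81≤394).
D6: dominated by D11 (memory 32≤278, avg latency 56≤65, throughput 4704≥3497, p99 latency 81≤615).
D7: not dominated (best p99 latency).
D8: dominated by D11 (memory 32≤134, avg latency 56≤166, throughput 4704≥3028, p99 latency 81≤740).
D9: dominated by D1 (memory 163≤388, avg latency 69≤149, throughput 749≥342, p99 latency 121≤405).
D10: dominated by D11 (memory 32≤403, avg latency 56≤91, throughput 4704≥3611, p99 latency 81≤526).
D11: not dominated (best memory).

D2, D4, D7, D11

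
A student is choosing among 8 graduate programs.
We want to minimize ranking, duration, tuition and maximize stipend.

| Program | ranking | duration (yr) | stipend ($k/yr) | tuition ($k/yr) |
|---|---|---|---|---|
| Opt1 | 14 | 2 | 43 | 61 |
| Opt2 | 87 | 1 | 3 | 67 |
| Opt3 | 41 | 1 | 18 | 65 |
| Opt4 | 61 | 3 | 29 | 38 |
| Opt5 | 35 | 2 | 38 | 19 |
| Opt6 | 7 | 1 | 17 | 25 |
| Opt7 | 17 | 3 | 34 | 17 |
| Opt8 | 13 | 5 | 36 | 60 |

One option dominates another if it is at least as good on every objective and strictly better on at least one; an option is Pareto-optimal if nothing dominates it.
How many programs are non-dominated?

Opt1: not dominated (best stipend).
Opt2: dominated by Opt3 (ranking 41≤87, duration 1≤1, stipend 18≥3, tuition 65≤67).
Opt3: not dominated.
Opt4: dominated by Opt5 (ranking 35≤61, duration 2≤3, stipend 38≥29, tuition 19≤38).
Opt5: not dominated.
Opt6: not dominated (best ranking).
Opt7: not dominated (best tuition).
Opt8: not dominated.
Pareto-optimal: Opt1, Opt3, Opt5, Opt6, Opt7, Opt8 → 6.

6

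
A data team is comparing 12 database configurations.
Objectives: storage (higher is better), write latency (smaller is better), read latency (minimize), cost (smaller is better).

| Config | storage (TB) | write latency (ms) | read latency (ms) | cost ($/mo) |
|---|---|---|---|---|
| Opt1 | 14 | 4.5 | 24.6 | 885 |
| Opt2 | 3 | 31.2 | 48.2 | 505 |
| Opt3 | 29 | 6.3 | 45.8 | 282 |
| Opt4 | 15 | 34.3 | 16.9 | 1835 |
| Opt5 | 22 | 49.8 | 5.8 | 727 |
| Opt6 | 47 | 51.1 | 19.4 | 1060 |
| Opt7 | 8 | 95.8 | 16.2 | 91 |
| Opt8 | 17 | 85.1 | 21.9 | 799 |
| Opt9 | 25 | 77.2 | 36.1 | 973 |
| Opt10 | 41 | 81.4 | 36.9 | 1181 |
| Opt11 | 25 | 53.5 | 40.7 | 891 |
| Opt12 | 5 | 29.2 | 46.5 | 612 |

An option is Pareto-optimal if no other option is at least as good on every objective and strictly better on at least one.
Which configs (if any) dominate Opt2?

Opt3: storage 29≥3, write latency 6.3≤31.2, read latency 45.8≤48.2, cost 282≤505 — dominates Opt2.
Others (Opt1, Opt4, Opt5, Opt6, Opt7, Opt8, Opt9, Opt10, Opt11, Opt12) are each worse than Opt2 on at least one objective.

Opt3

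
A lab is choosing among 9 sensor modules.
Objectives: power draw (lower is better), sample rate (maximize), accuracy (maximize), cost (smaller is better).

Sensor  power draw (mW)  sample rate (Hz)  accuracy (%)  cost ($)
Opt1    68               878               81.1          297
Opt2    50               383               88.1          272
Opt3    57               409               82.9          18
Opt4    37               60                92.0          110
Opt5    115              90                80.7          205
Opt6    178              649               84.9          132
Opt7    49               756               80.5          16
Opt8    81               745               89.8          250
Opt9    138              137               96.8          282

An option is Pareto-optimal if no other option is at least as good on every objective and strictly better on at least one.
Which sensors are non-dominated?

Opt1: not dominated (best sample rate).
Opt2: not dominated.
Opt3: not dominated.
Opt4: not dominated (best power draw).
Opt5: dominated by Opt3 (power draw 57≤115, sample rate 409≥90, accuracy 82.9≥80.7, cost 18≤205).
Opt6: not dominated.
Opt7: not dominated (best cost).
Opt8: not dominated.
Opt9: not dominated (best accuracy).

Opt1, Opt2, Opt3, Opt4, Opt6, Opt7, Opt8, Opt9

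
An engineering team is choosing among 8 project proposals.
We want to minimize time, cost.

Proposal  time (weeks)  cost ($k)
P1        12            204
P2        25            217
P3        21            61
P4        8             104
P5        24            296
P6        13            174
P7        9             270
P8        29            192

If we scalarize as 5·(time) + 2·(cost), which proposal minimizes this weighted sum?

P3

P1: 5·12 + 2·204 = 468
P2: 5·25 + 2·217 = 559
P3: 5·21 + 2·61 = 227
P4: 5·8 + 2·104 = 248
P5: 5·24 + 2·296 = 712
P6: 5·13 + 2·174 = 413
P7: 5·9 + 2·270 = 585
P8: 5·29 + 2·192 = 529
Lowest: P3 at 227.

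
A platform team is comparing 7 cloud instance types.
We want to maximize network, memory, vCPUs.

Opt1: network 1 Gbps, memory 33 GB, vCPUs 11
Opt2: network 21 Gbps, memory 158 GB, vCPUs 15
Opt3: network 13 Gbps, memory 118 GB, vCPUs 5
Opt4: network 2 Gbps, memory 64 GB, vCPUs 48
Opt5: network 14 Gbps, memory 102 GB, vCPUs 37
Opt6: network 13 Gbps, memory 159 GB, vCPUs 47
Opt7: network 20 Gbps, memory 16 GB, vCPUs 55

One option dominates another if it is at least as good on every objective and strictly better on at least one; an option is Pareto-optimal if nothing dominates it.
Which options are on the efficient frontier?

Opt1: dominated by Opt2 (network 21≥1, memory 158≥33, vCPUs 15≥11).
Opt2: not dominated (best network).
Opt3: dominated by Opt2 (network 21≥13, memory 158≥118, vCPUs 15≥5).
Opt4: not dominated.
Opt5: not dominated.
Opt6: not dominated (best memory).
Opt7: not dominated (best vCPUs).

Opt2, Opt4, Opt5, Opt6, Opt7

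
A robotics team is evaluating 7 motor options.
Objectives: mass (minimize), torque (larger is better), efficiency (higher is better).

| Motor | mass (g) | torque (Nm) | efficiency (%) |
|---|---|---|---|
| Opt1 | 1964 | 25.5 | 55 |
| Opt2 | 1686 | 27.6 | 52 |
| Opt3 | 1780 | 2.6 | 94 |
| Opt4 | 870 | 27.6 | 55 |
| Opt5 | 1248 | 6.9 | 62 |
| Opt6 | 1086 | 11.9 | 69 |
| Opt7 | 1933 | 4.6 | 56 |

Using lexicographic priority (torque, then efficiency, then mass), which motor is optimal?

Opt4

First maximize torque: best is 27.6, kept {Opt2, Opt4}.
Then maximize efficiency: best is 55, kept {Opt4}.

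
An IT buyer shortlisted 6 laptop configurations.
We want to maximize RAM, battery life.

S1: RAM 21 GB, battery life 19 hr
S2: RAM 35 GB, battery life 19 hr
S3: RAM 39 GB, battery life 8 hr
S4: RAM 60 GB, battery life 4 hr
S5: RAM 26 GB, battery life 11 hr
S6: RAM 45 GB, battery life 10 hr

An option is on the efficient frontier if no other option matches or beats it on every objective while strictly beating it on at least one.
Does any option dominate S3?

S6 vs S3: RAM 45≥39, battery life 10≥8 — S6 is at least as good on every objective and strictly better on at least one, so S6 dominates S3.

Yes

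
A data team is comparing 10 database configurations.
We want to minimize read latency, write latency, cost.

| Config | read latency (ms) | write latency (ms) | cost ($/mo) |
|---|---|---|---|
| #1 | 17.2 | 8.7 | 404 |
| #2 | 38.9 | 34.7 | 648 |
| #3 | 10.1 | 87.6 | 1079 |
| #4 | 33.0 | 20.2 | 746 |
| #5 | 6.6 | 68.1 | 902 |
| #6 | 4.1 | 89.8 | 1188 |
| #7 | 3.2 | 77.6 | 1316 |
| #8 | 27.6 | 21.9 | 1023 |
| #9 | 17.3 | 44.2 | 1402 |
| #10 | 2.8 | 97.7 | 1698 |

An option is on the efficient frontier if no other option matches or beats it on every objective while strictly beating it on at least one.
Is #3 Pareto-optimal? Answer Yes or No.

#5 vs #3: read latency 6.6≤10.1, write latency 68.1≤87.6, cost 902≤1079 — #5 is at least as good on every objective and strictly better on at least one, so #5 dominates #3.

No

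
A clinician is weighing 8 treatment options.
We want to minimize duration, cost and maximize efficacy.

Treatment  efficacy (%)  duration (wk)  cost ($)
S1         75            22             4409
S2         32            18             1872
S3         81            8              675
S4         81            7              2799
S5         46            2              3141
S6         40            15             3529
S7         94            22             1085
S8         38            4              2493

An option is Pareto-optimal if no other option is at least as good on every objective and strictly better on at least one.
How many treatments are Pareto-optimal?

5

S1: dominated by S3 (efficacy 81≥75, duration 8≤22, cost 675≤4409).
S2: dominated by S3 (efficacy 81≥32, duration 8≤18, cost 675≤1872).
S3: not dominated (best cost).
S4: not dominated.
S5: not dominated (best duration).
S6: dominated by S3 (efficacy 81≥40, duration 8≤15, cost 675≤3529).
S7: not dominated (best efficacy).
S8: not dominated.
Pareto-optimal: S3, S4, S5, S7, S8 → 5.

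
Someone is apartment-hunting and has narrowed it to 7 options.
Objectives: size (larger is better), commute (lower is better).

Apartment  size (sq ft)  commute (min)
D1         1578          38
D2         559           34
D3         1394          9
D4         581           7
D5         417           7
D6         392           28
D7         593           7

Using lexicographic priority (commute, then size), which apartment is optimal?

D7

First minimize commute: best is 7, kept {D4, D5, D7}.
Then maximize size: best is 593, kept {D7}.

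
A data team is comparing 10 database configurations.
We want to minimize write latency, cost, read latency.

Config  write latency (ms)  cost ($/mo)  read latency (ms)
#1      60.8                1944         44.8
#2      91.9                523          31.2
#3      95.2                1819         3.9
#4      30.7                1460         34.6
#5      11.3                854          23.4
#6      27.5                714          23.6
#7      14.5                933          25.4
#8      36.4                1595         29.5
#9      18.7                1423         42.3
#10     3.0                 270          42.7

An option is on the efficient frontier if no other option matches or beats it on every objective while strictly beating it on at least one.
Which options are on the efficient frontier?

#1: dominated by #4 (write latency 30.7≤60.8, cost 1460≤1944, read latency 34.6≤44.8).
#2: not dominated.
#3: not dominated (best read latency).
#4: dominated by #5 (write latency 11.3≤30.7, cost 854≤1460, read latency 23.4≤34.6).
#5: not dominated.
#6: not dominated.
#7: dominated by #5 (write latency 11.3≤14.5, cost 854≤933, read latency 23.4≤25.4).
#8: dominated by #5 (write latency 11.3≤36.4, cost 854≤1595, read latency 23.4≤29.5).
#9: dominated by #5 (write latency 11.3≤18.7, cost 854≤1423, read latency 23.4≤42.3).
#10: not dominated (best write latency).

#2, #3, #5, #6, #10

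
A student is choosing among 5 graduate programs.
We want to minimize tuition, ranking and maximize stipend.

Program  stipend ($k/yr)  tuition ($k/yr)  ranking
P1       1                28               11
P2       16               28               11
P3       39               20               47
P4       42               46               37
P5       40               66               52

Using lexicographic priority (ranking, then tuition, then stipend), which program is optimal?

First minimize ranking: best is 11, kept {P1, P2}.
Then minimize tuition: best is 28, kept {P1, P2}.
Then maximize stipend: best is 16, kept {P2}.

P2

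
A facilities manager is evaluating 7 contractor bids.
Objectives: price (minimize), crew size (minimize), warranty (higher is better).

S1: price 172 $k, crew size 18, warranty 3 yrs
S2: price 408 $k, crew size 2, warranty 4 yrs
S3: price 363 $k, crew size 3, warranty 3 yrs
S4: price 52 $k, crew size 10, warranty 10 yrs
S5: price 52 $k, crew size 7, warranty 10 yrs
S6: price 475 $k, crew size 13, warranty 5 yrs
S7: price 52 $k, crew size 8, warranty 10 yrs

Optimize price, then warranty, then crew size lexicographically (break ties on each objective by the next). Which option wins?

S5

First minimize price: best is 52, kept {S4, S5, S7}.
Then maximize warranty: best is 10, kept {S4, S5, S7}.
Then minimize crew size: best is 7, kept {S5}.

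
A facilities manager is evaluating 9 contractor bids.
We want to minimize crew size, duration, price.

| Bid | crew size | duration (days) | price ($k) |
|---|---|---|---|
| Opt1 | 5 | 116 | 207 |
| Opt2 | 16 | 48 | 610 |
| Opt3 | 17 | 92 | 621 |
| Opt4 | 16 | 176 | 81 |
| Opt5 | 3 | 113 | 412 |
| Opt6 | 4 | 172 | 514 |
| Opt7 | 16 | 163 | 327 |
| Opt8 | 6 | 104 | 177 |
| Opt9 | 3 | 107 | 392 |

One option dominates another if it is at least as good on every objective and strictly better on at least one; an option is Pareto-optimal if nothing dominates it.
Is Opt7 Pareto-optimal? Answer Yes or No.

No

Opt1 vs Opt7: crew size 5≤16, duration 116≤163, price 207≤327 — Opt1 is at least as good on every objective and strictly better on at least one, so Opt1 dominates Opt7.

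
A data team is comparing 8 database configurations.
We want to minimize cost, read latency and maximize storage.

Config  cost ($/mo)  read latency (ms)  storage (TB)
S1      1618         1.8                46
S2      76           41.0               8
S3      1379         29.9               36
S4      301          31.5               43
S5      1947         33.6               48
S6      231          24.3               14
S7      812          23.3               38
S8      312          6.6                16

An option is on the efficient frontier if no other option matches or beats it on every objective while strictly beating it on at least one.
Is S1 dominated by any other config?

No

S2: worse on read latency (41.0 vs 1.8).
S3: worse on read latency (29.9 vs 1.8).
S4: worse on read latency (31.5 vs 1.8).
S5: worse on cost (1947 vs 1618).
S6: worse on read latency (24.3 vs 1.8).
S7: worse on read latency (23.3 vs 1.8).
S8: worse on read latency (6.6 vs 1.8).
No option is at least as good as S1 on every objective and strictly better on one.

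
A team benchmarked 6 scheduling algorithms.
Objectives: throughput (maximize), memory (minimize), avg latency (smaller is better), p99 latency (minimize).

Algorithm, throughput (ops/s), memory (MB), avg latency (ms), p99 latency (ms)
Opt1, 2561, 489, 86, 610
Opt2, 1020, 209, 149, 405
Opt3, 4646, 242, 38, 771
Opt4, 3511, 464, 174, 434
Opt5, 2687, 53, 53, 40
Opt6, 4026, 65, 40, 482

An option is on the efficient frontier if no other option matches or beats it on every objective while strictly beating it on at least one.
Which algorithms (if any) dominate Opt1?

Opt5: throughput 2687≥2561, memory 53≤489, avg latency 53≤86, p99 latency 40≤610 — dominates Opt1.
Opt6: throughput 4026≥2561, memory 65≤489, avg latency 40≤86, p99 latency 482≤610 — dominates Opt1.
Others (Opt2, Opt3, Opt4) are each worse than Opt1 on at least one objective.

Opt5, Opt6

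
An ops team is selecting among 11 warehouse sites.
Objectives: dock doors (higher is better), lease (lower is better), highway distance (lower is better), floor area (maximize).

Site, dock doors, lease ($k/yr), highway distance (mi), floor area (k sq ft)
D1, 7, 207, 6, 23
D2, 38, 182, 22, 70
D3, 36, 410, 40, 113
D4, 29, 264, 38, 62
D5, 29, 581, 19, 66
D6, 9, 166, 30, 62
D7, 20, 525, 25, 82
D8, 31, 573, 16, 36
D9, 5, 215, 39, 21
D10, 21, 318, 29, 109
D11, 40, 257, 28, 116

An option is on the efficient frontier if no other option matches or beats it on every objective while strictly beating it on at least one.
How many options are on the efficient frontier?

D1: not dominated (best highway distance).
D2: not dominated.
D3: dominated by D11 (dock doors 40≥36, lease 257≤410, highway distance 28≤40, floor area 116≥113).
D4: dominated by D2 (dock doors 38≥29, lease 182≤264, highway distance 22≤38, floor area 70≥62).
D5: not dominated.
D6: not dominated (best lease).
D7: not dominated.
D8: not dominated.
D9: dominated by D1 (dock doors 7≥5, lease 207≤215, highway distance 6≤39, floor area 23≥21).
D10: dominated by D11 (dock doors 40≥21, lease 257≤318, highway distance 28≤29, floor area 116≥109).
D11: not dominated (best dock doors).
Pareto-optimal: D1, D2, D5, D6, D7, D8, D11 → 7.

7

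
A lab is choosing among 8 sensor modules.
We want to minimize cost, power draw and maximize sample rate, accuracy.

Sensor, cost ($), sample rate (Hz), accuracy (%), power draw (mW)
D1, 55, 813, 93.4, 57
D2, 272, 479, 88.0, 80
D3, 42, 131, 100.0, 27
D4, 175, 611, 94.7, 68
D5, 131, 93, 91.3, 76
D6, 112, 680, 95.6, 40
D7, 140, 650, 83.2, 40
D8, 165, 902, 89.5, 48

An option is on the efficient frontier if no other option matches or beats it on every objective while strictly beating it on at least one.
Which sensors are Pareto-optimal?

D1, D3, D6, D8

D1: not dominated.
D2: dominated by D1 (cost 55≤272, sample rate 813≥479, accuracy 93.4≥88.0, power draw 57≤80).
D3: not dominated (best cost).
D4: dominated by D6 (cost 112≤175, sample rate 680≥611, accuracy 95.6≥94.7, power draw 40≤68).
D5: dominated by D1 (cost 55≤131, sample rate 813≥93, accuracy 93.4≥91.3, power draw 57≤76).
D6: not dominated.
D7: dominated by D6 (cost 112≤140, sample rate 680≥650, accuracy 95.6≥83.2, power draw 40≤40).
D8: not dominated (best sample rate).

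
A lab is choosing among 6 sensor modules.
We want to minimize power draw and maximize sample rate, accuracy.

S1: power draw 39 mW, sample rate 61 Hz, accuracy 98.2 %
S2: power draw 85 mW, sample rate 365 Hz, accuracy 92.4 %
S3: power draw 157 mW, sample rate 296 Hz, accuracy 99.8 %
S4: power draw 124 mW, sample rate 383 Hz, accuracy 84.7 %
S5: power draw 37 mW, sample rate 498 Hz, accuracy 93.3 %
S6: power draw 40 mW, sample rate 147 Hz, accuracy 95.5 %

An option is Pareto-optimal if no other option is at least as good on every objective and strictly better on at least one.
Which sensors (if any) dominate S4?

S5: power draw 37≤124, sample rate 498≥383, accuracy 93.3≥84.7 — dominates S4.
Others (S1, S2, S3, S6) are each worse than S4 on at least one objective.

S5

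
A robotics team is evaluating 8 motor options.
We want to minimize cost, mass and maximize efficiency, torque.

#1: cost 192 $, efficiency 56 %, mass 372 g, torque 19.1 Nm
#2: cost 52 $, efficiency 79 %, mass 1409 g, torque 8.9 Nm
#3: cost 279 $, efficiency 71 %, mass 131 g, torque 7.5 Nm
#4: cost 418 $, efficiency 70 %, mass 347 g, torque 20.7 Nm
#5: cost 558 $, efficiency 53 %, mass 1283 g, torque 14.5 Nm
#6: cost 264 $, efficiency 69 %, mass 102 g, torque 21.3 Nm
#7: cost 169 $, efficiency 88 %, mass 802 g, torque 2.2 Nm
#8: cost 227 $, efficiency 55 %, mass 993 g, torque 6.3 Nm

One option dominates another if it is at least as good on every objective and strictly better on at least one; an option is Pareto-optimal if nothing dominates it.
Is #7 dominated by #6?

#6 vs #7: #6 is worse on cost (264 vs 169), so it does not dominate #7.

No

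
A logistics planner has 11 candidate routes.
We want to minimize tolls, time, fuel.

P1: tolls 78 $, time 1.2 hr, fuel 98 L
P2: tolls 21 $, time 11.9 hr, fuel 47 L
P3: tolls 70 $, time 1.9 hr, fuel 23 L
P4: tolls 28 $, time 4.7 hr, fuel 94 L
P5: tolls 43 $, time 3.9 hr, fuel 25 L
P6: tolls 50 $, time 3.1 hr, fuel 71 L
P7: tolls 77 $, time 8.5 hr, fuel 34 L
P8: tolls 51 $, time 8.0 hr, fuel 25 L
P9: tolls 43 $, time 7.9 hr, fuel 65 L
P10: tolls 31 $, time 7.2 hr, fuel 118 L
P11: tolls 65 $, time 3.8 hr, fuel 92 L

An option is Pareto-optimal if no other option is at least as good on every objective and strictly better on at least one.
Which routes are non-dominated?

P1: not dominated (best time).
P2: not dominated (best tolls).
P3: not dominated (best fuel).
P4: not dominated.
P5: not dominated.
P6: not dominated.
P7: dominated by P3 (tolls 70≤77, time 1.9≤8.5, fuel 23≤34).
P8: dominated by P5 (tolls 43≤51, time 3.9≤8.0, fuel 25≤25).
P9: dominated by P5 (tolls 43≤43, time 3.9≤7.9, fuel 25≤65).
P10: dominated by P4 (tolls 28≤31, time 4.7≤7.2, fuel 94≤118).
P11: dominated by P6 (tolls 50≤65, time 3.1≤3.8, fuel 71≤92).

P1, P2, P3, P4, P5, P6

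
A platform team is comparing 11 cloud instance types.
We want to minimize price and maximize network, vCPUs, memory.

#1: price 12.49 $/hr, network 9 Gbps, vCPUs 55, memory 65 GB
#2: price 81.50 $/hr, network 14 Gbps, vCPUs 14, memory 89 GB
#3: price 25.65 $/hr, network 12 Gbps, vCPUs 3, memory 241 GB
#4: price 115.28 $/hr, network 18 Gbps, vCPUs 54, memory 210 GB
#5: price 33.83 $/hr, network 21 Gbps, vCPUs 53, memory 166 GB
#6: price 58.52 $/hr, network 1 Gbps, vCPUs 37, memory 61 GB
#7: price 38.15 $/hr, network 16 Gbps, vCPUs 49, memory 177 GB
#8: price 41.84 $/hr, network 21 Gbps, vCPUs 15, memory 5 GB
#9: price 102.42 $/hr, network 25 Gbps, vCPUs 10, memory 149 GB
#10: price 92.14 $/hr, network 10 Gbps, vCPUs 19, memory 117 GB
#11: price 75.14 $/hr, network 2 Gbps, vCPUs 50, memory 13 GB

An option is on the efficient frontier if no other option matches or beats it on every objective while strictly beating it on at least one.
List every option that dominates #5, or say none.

#1: worse on network (9 vs 21).
#2: worse on price (81.50 vs 33.83).
#3: worse on network (12 vs 21).
#4: worse on price (115.28 vs 33.83).
#6: worse on price (58.52 vs 33.83).
#7: worse on price (38.15 vs 33.83).
#8: worse on price (41.84 vs 33.83).
#9: worse on price (102.42 vs 33.83).
#10: worse on price (92.14 vs 33.83).
#11: worse on price (75.14 vs 33.83).
No option dominates #5.

none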